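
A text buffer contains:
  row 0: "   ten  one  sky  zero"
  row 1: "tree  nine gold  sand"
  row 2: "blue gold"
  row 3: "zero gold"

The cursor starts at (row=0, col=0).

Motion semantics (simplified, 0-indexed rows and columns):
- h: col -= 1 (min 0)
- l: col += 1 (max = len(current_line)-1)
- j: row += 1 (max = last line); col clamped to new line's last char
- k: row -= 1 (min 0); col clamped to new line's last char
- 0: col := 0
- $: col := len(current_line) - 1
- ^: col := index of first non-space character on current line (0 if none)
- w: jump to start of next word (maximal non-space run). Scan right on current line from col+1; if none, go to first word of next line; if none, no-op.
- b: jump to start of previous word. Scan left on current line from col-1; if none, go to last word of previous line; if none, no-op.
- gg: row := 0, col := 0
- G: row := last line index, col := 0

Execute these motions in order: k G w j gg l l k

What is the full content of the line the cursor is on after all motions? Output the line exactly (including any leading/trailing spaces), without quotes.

Answer:    ten  one  sky  zero

Derivation:
After 1 (k): row=0 col=0 char='_'
After 2 (G): row=3 col=0 char='z'
After 3 (w): row=3 col=5 char='g'
After 4 (j): row=3 col=5 char='g'
After 5 (gg): row=0 col=0 char='_'
After 6 (l): row=0 col=1 char='_'
After 7 (l): row=0 col=2 char='_'
After 8 (k): row=0 col=2 char='_'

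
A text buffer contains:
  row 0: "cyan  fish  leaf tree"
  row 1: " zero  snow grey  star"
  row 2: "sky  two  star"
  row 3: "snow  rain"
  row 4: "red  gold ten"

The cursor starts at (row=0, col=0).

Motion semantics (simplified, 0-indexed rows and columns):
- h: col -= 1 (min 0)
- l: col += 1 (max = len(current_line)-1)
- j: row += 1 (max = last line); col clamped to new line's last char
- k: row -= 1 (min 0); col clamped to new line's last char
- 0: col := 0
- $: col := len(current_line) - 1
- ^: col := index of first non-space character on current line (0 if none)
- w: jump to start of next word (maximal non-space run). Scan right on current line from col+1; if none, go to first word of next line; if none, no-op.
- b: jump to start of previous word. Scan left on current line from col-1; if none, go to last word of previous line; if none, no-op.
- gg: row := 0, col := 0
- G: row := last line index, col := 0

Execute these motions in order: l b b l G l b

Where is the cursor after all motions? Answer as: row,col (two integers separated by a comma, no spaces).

After 1 (l): row=0 col=1 char='y'
After 2 (b): row=0 col=0 char='c'
After 3 (b): row=0 col=0 char='c'
After 4 (l): row=0 col=1 char='y'
After 5 (G): row=4 col=0 char='r'
After 6 (l): row=4 col=1 char='e'
After 7 (b): row=4 col=0 char='r'

Answer: 4,0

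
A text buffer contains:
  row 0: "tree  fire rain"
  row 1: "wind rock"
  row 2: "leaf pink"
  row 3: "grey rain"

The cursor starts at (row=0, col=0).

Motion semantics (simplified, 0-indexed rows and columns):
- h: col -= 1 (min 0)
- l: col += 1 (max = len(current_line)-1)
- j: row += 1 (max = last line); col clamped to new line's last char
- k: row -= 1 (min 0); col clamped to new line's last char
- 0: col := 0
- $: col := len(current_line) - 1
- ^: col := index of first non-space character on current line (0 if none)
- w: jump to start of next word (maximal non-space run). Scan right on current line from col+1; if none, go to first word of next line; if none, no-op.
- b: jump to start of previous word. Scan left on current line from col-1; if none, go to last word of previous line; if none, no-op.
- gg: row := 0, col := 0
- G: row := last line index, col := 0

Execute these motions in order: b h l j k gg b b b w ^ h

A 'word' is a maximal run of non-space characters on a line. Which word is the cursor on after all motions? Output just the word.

Answer: tree

Derivation:
After 1 (b): row=0 col=0 char='t'
After 2 (h): row=0 col=0 char='t'
After 3 (l): row=0 col=1 char='r'
After 4 (j): row=1 col=1 char='i'
After 5 (k): row=0 col=1 char='r'
After 6 (gg): row=0 col=0 char='t'
After 7 (b): row=0 col=0 char='t'
After 8 (b): row=0 col=0 char='t'
After 9 (b): row=0 col=0 char='t'
After 10 (w): row=0 col=6 char='f'
After 11 (^): row=0 col=0 char='t'
After 12 (h): row=0 col=0 char='t'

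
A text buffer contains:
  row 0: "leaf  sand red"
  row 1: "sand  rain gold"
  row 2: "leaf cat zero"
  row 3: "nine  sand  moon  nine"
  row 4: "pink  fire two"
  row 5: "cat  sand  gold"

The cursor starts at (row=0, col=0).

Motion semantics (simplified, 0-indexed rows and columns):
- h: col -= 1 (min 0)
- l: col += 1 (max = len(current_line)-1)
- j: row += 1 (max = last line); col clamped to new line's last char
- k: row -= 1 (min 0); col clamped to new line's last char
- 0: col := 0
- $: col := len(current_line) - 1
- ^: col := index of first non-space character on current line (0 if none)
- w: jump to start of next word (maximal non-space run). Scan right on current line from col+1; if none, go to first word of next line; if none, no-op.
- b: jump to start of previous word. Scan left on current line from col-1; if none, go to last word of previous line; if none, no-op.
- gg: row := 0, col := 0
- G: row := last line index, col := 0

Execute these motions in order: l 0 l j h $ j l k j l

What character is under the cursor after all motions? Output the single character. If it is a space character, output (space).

Answer: o

Derivation:
After 1 (l): row=0 col=1 char='e'
After 2 (0): row=0 col=0 char='l'
After 3 (l): row=0 col=1 char='e'
After 4 (j): row=1 col=1 char='a'
After 5 (h): row=1 col=0 char='s'
After 6 ($): row=1 col=14 char='d'
After 7 (j): row=2 col=12 char='o'
After 8 (l): row=2 col=12 char='o'
After 9 (k): row=1 col=12 char='o'
After 10 (j): row=2 col=12 char='o'
After 11 (l): row=2 col=12 char='o'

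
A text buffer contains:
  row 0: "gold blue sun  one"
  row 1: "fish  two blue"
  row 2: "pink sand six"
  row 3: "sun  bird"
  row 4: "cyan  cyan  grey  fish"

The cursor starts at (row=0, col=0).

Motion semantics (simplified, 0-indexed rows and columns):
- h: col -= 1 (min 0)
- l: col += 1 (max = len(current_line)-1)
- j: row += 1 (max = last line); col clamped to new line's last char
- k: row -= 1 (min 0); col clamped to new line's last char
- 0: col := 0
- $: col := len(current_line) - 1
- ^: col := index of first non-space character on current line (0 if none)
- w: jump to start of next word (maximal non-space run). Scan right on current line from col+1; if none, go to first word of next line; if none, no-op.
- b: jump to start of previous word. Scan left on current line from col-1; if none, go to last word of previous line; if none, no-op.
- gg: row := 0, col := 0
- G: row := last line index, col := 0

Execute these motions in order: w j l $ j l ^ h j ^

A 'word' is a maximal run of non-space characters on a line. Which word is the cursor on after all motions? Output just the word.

After 1 (w): row=0 col=5 char='b'
After 2 (j): row=1 col=5 char='_'
After 3 (l): row=1 col=6 char='t'
After 4 ($): row=1 col=13 char='e'
After 5 (j): row=2 col=12 char='x'
After 6 (l): row=2 col=12 char='x'
After 7 (^): row=2 col=0 char='p'
After 8 (h): row=2 col=0 char='p'
After 9 (j): row=3 col=0 char='s'
After 10 (^): row=3 col=0 char='s'

Answer: sun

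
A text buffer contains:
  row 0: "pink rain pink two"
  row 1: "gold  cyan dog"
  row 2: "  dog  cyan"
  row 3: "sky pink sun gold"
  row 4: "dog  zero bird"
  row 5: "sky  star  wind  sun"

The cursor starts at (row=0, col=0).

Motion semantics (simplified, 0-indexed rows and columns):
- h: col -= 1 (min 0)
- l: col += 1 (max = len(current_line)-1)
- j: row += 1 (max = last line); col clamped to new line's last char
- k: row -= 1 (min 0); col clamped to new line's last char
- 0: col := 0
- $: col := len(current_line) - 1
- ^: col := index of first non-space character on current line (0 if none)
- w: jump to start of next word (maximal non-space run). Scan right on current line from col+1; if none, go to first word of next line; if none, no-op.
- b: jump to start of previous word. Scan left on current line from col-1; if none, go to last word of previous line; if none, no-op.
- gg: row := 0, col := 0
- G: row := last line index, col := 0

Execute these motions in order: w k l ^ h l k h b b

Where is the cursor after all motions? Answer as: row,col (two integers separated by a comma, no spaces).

After 1 (w): row=0 col=5 char='r'
After 2 (k): row=0 col=5 char='r'
After 3 (l): row=0 col=6 char='a'
After 4 (^): row=0 col=0 char='p'
After 5 (h): row=0 col=0 char='p'
After 6 (l): row=0 col=1 char='i'
After 7 (k): row=0 col=1 char='i'
After 8 (h): row=0 col=0 char='p'
After 9 (b): row=0 col=0 char='p'
After 10 (b): row=0 col=0 char='p'

Answer: 0,0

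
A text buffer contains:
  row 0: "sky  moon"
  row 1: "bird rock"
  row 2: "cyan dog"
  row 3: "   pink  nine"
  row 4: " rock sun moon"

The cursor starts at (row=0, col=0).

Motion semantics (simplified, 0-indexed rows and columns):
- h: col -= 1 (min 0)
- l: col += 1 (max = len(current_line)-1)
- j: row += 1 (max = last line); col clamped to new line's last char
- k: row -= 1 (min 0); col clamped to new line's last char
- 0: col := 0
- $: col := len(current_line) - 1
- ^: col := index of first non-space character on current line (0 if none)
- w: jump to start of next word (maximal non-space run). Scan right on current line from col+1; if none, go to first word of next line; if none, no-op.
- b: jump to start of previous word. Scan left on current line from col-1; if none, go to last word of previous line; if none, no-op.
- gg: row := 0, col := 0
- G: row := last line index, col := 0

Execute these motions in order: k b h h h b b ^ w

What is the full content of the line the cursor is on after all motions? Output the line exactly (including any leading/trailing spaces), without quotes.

After 1 (k): row=0 col=0 char='s'
After 2 (b): row=0 col=0 char='s'
After 3 (h): row=0 col=0 char='s'
After 4 (h): row=0 col=0 char='s'
After 5 (h): row=0 col=0 char='s'
After 6 (b): row=0 col=0 char='s'
After 7 (b): row=0 col=0 char='s'
After 8 (^): row=0 col=0 char='s'
After 9 (w): row=0 col=5 char='m'

Answer: sky  moon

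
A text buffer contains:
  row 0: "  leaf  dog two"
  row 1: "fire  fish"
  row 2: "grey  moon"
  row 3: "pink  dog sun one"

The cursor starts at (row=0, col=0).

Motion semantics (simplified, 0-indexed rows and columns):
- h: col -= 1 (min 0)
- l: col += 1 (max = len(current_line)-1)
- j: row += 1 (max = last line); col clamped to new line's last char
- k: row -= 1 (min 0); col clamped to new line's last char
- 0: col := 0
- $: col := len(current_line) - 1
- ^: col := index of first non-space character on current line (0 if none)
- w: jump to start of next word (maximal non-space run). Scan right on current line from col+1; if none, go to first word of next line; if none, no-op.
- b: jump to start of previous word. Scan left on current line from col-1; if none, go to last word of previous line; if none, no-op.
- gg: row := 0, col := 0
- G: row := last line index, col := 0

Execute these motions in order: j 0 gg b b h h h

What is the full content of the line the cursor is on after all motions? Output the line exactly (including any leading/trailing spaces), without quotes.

After 1 (j): row=1 col=0 char='f'
After 2 (0): row=1 col=0 char='f'
After 3 (gg): row=0 col=0 char='_'
After 4 (b): row=0 col=0 char='_'
After 5 (b): row=0 col=0 char='_'
After 6 (h): row=0 col=0 char='_'
After 7 (h): row=0 col=0 char='_'
After 8 (h): row=0 col=0 char='_'

Answer:   leaf  dog two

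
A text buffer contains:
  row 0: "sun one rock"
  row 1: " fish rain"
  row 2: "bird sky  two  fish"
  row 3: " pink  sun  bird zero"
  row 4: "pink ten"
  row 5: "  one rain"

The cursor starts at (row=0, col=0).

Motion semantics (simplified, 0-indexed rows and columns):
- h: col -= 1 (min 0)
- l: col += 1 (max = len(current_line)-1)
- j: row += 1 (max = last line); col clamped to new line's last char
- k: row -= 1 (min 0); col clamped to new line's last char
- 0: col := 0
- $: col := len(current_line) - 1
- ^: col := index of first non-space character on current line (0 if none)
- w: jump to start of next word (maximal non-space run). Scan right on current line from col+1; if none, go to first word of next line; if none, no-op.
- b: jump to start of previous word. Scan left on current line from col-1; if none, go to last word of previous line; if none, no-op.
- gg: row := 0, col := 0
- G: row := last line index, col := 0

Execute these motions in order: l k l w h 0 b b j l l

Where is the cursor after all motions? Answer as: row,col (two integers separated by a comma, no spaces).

Answer: 1,2

Derivation:
After 1 (l): row=0 col=1 char='u'
After 2 (k): row=0 col=1 char='u'
After 3 (l): row=0 col=2 char='n'
After 4 (w): row=0 col=4 char='o'
After 5 (h): row=0 col=3 char='_'
After 6 (0): row=0 col=0 char='s'
After 7 (b): row=0 col=0 char='s'
After 8 (b): row=0 col=0 char='s'
After 9 (j): row=1 col=0 char='_'
After 10 (l): row=1 col=1 char='f'
After 11 (l): row=1 col=2 char='i'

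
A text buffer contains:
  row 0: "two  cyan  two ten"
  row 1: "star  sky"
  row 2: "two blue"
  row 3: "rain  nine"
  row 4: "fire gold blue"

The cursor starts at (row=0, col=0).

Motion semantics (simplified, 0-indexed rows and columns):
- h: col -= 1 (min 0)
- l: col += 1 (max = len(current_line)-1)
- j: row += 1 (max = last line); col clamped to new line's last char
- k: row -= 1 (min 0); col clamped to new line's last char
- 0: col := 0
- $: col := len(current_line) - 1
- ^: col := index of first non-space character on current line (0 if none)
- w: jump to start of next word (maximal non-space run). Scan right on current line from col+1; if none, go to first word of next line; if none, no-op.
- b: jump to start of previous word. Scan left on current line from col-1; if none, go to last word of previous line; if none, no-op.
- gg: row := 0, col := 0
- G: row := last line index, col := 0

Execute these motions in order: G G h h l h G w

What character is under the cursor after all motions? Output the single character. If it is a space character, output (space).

After 1 (G): row=4 col=0 char='f'
After 2 (G): row=4 col=0 char='f'
After 3 (h): row=4 col=0 char='f'
After 4 (h): row=4 col=0 char='f'
After 5 (l): row=4 col=1 char='i'
After 6 (h): row=4 col=0 char='f'
After 7 (G): row=4 col=0 char='f'
After 8 (w): row=4 col=5 char='g'

Answer: g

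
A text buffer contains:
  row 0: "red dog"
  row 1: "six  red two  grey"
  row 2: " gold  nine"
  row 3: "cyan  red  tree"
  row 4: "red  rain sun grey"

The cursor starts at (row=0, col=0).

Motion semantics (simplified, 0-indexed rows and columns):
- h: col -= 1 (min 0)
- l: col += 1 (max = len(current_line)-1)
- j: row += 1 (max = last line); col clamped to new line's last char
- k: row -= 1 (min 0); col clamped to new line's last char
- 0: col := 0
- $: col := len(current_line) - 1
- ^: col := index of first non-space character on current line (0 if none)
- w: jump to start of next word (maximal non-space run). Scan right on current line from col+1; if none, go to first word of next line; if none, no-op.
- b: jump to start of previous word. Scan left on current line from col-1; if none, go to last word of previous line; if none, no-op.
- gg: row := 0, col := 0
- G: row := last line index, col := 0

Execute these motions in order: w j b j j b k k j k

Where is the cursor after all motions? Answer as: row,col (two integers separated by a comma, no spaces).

Answer: 0,6

Derivation:
After 1 (w): row=0 col=4 char='d'
After 2 (j): row=1 col=4 char='_'
After 3 (b): row=1 col=0 char='s'
After 4 (j): row=2 col=0 char='_'
After 5 (j): row=3 col=0 char='c'
After 6 (b): row=2 col=7 char='n'
After 7 (k): row=1 col=7 char='d'
After 8 (k): row=0 col=6 char='g'
After 9 (j): row=1 col=6 char='e'
After 10 (k): row=0 col=6 char='g'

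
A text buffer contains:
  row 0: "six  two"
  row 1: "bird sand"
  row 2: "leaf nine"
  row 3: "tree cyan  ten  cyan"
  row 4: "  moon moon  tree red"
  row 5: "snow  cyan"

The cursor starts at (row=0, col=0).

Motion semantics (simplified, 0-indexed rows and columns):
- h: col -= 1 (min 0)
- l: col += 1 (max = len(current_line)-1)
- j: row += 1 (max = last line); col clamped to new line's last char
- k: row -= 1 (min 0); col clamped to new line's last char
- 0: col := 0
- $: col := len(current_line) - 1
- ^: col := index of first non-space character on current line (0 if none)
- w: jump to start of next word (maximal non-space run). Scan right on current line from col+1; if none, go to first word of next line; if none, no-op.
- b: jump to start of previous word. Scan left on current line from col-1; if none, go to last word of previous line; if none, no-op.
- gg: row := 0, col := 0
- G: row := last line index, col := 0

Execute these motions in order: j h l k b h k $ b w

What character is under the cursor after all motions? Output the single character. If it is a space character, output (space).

Answer: b

Derivation:
After 1 (j): row=1 col=0 char='b'
After 2 (h): row=1 col=0 char='b'
After 3 (l): row=1 col=1 char='i'
After 4 (k): row=0 col=1 char='i'
After 5 (b): row=0 col=0 char='s'
After 6 (h): row=0 col=0 char='s'
After 7 (k): row=0 col=0 char='s'
After 8 ($): row=0 col=7 char='o'
After 9 (b): row=0 col=5 char='t'
After 10 (w): row=1 col=0 char='b'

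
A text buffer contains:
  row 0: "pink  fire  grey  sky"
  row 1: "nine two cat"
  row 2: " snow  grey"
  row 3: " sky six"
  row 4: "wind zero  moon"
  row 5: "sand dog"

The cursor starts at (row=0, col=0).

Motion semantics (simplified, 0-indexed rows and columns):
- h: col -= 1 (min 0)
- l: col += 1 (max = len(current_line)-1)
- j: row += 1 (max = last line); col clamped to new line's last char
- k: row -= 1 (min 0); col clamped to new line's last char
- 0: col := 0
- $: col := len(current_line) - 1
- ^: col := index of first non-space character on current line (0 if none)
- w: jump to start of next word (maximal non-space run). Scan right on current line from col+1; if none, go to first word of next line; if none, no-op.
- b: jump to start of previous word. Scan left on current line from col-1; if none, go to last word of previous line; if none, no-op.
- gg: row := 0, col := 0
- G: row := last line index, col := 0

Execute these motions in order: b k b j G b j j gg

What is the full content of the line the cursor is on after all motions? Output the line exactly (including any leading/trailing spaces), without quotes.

After 1 (b): row=0 col=0 char='p'
After 2 (k): row=0 col=0 char='p'
After 3 (b): row=0 col=0 char='p'
After 4 (j): row=1 col=0 char='n'
After 5 (G): row=5 col=0 char='s'
After 6 (b): row=4 col=11 char='m'
After 7 (j): row=5 col=7 char='g'
After 8 (j): row=5 col=7 char='g'
After 9 (gg): row=0 col=0 char='p'

Answer: pink  fire  grey  sky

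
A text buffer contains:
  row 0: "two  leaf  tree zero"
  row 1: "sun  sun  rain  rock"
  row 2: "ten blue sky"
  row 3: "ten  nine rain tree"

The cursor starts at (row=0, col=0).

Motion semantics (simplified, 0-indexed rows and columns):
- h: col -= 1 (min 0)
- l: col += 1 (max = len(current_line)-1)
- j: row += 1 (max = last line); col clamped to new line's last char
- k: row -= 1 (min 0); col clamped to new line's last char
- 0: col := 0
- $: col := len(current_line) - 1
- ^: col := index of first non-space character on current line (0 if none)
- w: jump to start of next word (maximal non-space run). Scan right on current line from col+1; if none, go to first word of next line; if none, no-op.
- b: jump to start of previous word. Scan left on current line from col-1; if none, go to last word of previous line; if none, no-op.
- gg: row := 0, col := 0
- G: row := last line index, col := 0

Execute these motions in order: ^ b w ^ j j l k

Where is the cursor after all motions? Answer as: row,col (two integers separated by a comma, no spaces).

Answer: 1,1

Derivation:
After 1 (^): row=0 col=0 char='t'
After 2 (b): row=0 col=0 char='t'
After 3 (w): row=0 col=5 char='l'
After 4 (^): row=0 col=0 char='t'
After 5 (j): row=1 col=0 char='s'
After 6 (j): row=2 col=0 char='t'
After 7 (l): row=2 col=1 char='e'
After 8 (k): row=1 col=1 char='u'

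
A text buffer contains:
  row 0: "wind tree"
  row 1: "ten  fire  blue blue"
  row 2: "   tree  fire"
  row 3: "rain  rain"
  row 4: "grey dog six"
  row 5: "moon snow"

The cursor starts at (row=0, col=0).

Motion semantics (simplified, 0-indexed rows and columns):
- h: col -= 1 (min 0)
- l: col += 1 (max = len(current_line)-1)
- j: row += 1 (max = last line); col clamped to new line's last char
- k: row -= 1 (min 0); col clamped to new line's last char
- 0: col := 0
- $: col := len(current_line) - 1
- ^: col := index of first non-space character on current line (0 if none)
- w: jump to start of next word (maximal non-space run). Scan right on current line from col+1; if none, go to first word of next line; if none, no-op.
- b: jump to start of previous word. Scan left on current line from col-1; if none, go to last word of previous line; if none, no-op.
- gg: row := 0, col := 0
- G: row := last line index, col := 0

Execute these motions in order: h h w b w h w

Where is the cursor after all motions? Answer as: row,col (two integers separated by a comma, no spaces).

After 1 (h): row=0 col=0 char='w'
After 2 (h): row=0 col=0 char='w'
After 3 (w): row=0 col=5 char='t'
After 4 (b): row=0 col=0 char='w'
After 5 (w): row=0 col=5 char='t'
After 6 (h): row=0 col=4 char='_'
After 7 (w): row=0 col=5 char='t'

Answer: 0,5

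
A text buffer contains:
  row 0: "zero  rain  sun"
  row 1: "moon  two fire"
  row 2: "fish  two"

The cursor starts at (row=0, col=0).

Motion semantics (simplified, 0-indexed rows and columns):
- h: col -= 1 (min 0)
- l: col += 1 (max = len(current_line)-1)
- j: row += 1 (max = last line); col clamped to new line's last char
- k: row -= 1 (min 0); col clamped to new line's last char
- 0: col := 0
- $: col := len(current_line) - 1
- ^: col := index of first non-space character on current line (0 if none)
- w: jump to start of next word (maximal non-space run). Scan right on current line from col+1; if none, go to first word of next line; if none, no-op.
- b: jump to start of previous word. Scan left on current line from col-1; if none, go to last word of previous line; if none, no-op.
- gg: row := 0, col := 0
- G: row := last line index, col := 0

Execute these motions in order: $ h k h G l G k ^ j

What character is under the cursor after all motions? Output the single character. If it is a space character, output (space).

After 1 ($): row=0 col=14 char='n'
After 2 (h): row=0 col=13 char='u'
After 3 (k): row=0 col=13 char='u'
After 4 (h): row=0 col=12 char='s'
After 5 (G): row=2 col=0 char='f'
After 6 (l): row=2 col=1 char='i'
After 7 (G): row=2 col=0 char='f'
After 8 (k): row=1 col=0 char='m'
After 9 (^): row=1 col=0 char='m'
After 10 (j): row=2 col=0 char='f'

Answer: f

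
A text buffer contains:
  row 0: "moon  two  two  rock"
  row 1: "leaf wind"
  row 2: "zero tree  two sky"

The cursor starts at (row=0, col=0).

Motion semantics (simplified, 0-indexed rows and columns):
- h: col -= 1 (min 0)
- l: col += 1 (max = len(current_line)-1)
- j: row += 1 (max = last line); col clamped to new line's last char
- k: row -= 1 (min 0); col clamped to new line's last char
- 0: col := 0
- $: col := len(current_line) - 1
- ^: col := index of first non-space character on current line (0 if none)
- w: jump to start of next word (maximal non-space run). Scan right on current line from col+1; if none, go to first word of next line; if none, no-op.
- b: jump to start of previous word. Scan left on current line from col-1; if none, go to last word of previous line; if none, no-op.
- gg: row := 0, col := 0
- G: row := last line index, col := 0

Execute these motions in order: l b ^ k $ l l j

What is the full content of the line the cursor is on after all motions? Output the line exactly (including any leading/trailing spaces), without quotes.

Answer: leaf wind

Derivation:
After 1 (l): row=0 col=1 char='o'
After 2 (b): row=0 col=0 char='m'
After 3 (^): row=0 col=0 char='m'
After 4 (k): row=0 col=0 char='m'
After 5 ($): row=0 col=19 char='k'
After 6 (l): row=0 col=19 char='k'
After 7 (l): row=0 col=19 char='k'
After 8 (j): row=1 col=8 char='d'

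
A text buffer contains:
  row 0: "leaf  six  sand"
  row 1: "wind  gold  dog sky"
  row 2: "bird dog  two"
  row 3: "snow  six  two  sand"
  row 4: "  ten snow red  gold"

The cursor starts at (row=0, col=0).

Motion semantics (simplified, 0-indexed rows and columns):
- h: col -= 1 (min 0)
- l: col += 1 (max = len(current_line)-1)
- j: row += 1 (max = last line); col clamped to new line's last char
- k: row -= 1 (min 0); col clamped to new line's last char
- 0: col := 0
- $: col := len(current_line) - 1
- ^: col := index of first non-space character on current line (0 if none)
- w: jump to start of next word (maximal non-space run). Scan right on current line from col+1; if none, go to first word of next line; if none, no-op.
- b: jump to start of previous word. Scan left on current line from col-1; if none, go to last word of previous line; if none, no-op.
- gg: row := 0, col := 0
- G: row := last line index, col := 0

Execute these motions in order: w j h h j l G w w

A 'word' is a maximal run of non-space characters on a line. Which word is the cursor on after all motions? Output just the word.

After 1 (w): row=0 col=6 char='s'
After 2 (j): row=1 col=6 char='g'
After 3 (h): row=1 col=5 char='_'
After 4 (h): row=1 col=4 char='_'
After 5 (j): row=2 col=4 char='_'
After 6 (l): row=2 col=5 char='d'
After 7 (G): row=4 col=0 char='_'
After 8 (w): row=4 col=2 char='t'
After 9 (w): row=4 col=6 char='s'

Answer: snow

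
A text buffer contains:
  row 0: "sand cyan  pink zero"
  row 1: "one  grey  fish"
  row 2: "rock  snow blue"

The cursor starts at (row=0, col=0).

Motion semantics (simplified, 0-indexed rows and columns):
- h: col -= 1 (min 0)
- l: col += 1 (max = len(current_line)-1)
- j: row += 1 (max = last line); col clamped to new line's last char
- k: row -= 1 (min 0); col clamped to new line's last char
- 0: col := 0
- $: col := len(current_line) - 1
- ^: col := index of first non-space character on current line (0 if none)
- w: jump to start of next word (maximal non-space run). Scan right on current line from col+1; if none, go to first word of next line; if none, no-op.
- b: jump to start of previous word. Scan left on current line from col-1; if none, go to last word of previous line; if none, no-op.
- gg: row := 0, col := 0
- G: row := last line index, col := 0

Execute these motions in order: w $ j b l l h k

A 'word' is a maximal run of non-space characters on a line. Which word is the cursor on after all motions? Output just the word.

After 1 (w): row=0 col=5 char='c'
After 2 ($): row=0 col=19 char='o'
After 3 (j): row=1 col=14 char='h'
After 4 (b): row=1 col=11 char='f'
After 5 (l): row=1 col=12 char='i'
After 6 (l): row=1 col=13 char='s'
After 7 (h): row=1 col=12 char='i'
After 8 (k): row=0 col=12 char='i'

Answer: pink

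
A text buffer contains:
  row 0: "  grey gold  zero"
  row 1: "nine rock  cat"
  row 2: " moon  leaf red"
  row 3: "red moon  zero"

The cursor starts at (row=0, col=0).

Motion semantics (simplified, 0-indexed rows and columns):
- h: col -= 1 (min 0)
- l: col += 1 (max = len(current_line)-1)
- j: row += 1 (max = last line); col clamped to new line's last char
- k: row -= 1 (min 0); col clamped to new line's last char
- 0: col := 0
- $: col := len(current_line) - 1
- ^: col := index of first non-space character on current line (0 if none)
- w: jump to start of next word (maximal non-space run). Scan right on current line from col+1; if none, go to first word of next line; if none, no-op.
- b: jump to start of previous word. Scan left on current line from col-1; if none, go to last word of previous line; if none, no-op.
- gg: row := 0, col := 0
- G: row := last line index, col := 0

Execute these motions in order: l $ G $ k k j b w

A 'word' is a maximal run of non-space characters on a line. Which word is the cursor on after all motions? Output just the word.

Answer: red

Derivation:
After 1 (l): row=0 col=1 char='_'
After 2 ($): row=0 col=16 char='o'
After 3 (G): row=3 col=0 char='r'
After 4 ($): row=3 col=13 char='o'
After 5 (k): row=2 col=13 char='e'
After 6 (k): row=1 col=13 char='t'
After 7 (j): row=2 col=13 char='e'
After 8 (b): row=2 col=12 char='r'
After 9 (w): row=3 col=0 char='r'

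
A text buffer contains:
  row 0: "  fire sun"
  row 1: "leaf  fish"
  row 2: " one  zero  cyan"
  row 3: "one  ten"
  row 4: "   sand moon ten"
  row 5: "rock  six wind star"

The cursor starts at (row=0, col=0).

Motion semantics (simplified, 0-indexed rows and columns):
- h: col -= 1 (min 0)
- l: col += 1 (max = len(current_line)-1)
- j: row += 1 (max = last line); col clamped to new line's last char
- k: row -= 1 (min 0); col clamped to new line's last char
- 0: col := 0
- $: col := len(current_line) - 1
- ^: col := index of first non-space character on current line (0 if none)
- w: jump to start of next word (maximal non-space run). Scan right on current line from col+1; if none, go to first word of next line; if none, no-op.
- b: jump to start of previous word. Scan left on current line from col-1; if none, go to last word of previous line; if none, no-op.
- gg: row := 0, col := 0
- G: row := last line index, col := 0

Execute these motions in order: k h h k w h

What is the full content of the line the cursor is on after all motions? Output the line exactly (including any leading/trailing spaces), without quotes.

After 1 (k): row=0 col=0 char='_'
After 2 (h): row=0 col=0 char='_'
After 3 (h): row=0 col=0 char='_'
After 4 (k): row=0 col=0 char='_'
After 5 (w): row=0 col=2 char='f'
After 6 (h): row=0 col=1 char='_'

Answer:   fire sun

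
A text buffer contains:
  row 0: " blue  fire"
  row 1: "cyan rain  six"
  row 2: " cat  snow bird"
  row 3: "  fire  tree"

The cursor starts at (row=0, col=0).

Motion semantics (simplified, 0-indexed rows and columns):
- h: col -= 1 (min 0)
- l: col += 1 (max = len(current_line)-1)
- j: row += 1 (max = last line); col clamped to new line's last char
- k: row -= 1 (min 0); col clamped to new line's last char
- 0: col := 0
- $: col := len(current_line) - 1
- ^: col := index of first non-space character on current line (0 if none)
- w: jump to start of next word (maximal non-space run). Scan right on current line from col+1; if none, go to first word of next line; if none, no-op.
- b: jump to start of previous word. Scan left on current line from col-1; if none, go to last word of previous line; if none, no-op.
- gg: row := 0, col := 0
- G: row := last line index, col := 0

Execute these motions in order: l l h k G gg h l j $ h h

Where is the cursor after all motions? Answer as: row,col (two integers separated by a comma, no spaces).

After 1 (l): row=0 col=1 char='b'
After 2 (l): row=0 col=2 char='l'
After 3 (h): row=0 col=1 char='b'
After 4 (k): row=0 col=1 char='b'
After 5 (G): row=3 col=0 char='_'
After 6 (gg): row=0 col=0 char='_'
After 7 (h): row=0 col=0 char='_'
After 8 (l): row=0 col=1 char='b'
After 9 (j): row=1 col=1 char='y'
After 10 ($): row=1 col=13 char='x'
After 11 (h): row=1 col=12 char='i'
After 12 (h): row=1 col=11 char='s'

Answer: 1,11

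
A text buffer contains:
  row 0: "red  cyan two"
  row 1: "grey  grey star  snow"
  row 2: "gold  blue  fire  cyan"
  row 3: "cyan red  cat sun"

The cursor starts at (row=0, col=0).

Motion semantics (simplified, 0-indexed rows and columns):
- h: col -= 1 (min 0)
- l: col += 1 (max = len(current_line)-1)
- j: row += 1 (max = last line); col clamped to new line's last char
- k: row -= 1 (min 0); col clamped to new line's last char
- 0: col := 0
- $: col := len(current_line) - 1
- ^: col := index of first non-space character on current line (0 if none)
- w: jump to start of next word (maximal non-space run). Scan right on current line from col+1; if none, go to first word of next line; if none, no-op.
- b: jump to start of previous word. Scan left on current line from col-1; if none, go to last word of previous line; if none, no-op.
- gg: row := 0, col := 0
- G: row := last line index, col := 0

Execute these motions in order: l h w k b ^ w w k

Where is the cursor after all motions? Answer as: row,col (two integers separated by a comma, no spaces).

After 1 (l): row=0 col=1 char='e'
After 2 (h): row=0 col=0 char='r'
After 3 (w): row=0 col=5 char='c'
After 4 (k): row=0 col=5 char='c'
After 5 (b): row=0 col=0 char='r'
After 6 (^): row=0 col=0 char='r'
After 7 (w): row=0 col=5 char='c'
After 8 (w): row=0 col=10 char='t'
After 9 (k): row=0 col=10 char='t'

Answer: 0,10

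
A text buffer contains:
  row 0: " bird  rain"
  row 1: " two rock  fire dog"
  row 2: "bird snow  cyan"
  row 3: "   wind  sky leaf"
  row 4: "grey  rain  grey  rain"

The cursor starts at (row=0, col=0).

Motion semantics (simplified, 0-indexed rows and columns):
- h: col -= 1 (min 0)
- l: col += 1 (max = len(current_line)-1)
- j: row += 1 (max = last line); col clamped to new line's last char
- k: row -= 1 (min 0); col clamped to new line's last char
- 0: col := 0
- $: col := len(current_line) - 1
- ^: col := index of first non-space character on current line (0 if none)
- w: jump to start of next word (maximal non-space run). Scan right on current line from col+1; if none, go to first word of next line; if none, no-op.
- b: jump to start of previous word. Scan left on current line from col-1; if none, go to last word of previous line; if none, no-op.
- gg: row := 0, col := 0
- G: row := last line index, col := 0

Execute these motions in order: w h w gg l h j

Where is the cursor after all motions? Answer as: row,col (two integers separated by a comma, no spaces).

Answer: 1,0

Derivation:
After 1 (w): row=0 col=1 char='b'
After 2 (h): row=0 col=0 char='_'
After 3 (w): row=0 col=1 char='b'
After 4 (gg): row=0 col=0 char='_'
After 5 (l): row=0 col=1 char='b'
After 6 (h): row=0 col=0 char='_'
After 7 (j): row=1 col=0 char='_'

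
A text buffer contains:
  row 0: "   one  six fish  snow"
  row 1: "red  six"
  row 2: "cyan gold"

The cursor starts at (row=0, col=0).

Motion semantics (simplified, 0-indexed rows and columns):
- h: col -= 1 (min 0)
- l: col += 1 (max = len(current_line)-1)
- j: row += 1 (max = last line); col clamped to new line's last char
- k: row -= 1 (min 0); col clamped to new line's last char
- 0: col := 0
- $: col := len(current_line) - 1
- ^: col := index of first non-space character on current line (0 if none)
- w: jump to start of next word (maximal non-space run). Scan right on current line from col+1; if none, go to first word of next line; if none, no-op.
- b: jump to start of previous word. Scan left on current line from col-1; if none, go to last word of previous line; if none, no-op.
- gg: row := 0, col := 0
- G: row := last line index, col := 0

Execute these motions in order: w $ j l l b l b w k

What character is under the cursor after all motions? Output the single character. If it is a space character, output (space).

After 1 (w): row=0 col=3 char='o'
After 2 ($): row=0 col=21 char='w'
After 3 (j): row=1 col=7 char='x'
After 4 (l): row=1 col=7 char='x'
After 5 (l): row=1 col=7 char='x'
After 6 (b): row=1 col=5 char='s'
After 7 (l): row=1 col=6 char='i'
After 8 (b): row=1 col=5 char='s'
After 9 (w): row=2 col=0 char='c'
After 10 (k): row=1 col=0 char='r'

Answer: r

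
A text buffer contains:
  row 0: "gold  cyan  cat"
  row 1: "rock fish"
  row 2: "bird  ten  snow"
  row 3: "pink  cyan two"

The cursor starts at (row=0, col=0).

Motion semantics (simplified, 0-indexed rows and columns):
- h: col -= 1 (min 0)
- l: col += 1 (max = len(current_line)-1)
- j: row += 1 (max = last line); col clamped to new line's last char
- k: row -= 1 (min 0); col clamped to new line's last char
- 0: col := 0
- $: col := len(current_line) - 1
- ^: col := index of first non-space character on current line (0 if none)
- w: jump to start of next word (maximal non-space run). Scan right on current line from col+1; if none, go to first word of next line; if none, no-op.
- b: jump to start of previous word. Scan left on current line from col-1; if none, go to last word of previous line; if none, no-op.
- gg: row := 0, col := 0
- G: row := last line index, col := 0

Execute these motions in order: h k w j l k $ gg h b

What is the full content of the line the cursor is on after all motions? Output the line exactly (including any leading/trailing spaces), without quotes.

After 1 (h): row=0 col=0 char='g'
After 2 (k): row=0 col=0 char='g'
After 3 (w): row=0 col=6 char='c'
After 4 (j): row=1 col=6 char='i'
After 5 (l): row=1 col=7 char='s'
After 6 (k): row=0 col=7 char='y'
After 7 ($): row=0 col=14 char='t'
After 8 (gg): row=0 col=0 char='g'
After 9 (h): row=0 col=0 char='g'
After 10 (b): row=0 col=0 char='g'

Answer: gold  cyan  cat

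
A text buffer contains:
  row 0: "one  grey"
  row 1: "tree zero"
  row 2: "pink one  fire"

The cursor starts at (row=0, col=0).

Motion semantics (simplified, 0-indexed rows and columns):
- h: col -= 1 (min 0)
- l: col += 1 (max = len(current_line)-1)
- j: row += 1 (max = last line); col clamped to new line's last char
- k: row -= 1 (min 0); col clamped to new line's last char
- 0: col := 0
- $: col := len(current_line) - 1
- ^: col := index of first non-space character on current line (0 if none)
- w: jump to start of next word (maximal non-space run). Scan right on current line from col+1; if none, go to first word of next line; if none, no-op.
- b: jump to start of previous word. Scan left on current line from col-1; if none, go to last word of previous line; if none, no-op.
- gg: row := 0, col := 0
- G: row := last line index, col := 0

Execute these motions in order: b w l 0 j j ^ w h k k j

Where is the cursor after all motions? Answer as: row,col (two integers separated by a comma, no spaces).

Answer: 1,4

Derivation:
After 1 (b): row=0 col=0 char='o'
After 2 (w): row=0 col=5 char='g'
After 3 (l): row=0 col=6 char='r'
After 4 (0): row=0 col=0 char='o'
After 5 (j): row=1 col=0 char='t'
After 6 (j): row=2 col=0 char='p'
After 7 (^): row=2 col=0 char='p'
After 8 (w): row=2 col=5 char='o'
After 9 (h): row=2 col=4 char='_'
After 10 (k): row=1 col=4 char='_'
After 11 (k): row=0 col=4 char='_'
After 12 (j): row=1 col=4 char='_'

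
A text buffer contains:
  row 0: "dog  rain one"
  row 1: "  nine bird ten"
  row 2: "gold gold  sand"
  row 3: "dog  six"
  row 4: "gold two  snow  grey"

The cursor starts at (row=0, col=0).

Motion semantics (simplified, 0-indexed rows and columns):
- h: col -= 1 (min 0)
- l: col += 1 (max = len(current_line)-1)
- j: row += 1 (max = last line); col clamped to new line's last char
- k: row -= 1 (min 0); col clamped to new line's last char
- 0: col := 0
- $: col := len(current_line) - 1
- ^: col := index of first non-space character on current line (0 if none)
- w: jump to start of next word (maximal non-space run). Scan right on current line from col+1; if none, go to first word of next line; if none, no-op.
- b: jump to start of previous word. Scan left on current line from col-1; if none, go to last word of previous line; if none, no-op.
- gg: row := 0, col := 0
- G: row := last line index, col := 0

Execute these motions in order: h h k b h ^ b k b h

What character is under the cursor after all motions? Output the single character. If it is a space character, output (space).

After 1 (h): row=0 col=0 char='d'
After 2 (h): row=0 col=0 char='d'
After 3 (k): row=0 col=0 char='d'
After 4 (b): row=0 col=0 char='d'
After 5 (h): row=0 col=0 char='d'
After 6 (^): row=0 col=0 char='d'
After 7 (b): row=0 col=0 char='d'
After 8 (k): row=0 col=0 char='d'
After 9 (b): row=0 col=0 char='d'
After 10 (h): row=0 col=0 char='d'

Answer: d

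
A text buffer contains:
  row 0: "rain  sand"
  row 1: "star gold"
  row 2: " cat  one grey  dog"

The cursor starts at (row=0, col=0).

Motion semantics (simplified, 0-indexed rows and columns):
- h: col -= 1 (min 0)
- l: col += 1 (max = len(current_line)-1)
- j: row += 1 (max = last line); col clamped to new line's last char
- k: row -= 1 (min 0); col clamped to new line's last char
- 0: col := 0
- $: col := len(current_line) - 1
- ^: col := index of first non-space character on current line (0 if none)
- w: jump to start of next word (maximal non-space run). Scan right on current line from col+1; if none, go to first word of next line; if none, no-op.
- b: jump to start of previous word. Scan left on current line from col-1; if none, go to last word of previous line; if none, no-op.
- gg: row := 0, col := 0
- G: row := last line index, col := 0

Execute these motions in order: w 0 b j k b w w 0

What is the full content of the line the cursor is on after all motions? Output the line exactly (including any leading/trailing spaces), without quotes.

After 1 (w): row=0 col=6 char='s'
After 2 (0): row=0 col=0 char='r'
After 3 (b): row=0 col=0 char='r'
After 4 (j): row=1 col=0 char='s'
After 5 (k): row=0 col=0 char='r'
After 6 (b): row=0 col=0 char='r'
After 7 (w): row=0 col=6 char='s'
After 8 (w): row=1 col=0 char='s'
After 9 (0): row=1 col=0 char='s'

Answer: star gold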